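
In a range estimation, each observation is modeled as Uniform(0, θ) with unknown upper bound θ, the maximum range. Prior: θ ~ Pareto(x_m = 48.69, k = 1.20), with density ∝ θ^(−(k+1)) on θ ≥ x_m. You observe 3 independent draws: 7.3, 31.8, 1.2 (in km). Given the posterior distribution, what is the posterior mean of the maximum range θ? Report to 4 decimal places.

63.9056

A Pareto(scale x_m, shape k) prior on the upper bound θ of Uniform(0, θ) is conjugate: posterior is Pareto(max(x_m, max xᵢ), k + n).
Sample maximum = 31.8; prior scale x_m = 48.69 → posterior scale = max = 48.69.
Posterior shape = 1.20 + 3 = 4.20.
E[θ|data] = k·x_m/(k−1) = 4.20·48.69/3.20 = 63.9056.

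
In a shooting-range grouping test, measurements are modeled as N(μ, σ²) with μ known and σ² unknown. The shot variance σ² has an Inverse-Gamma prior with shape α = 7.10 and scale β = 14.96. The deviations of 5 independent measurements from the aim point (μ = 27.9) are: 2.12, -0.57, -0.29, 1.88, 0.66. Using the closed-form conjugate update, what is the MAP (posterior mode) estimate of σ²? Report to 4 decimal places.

1.8299

With known mean μ and an Inverse-Gamma(α, β) prior on σ², the Normal likelihood is conjugate: posterior is Inv-Gamma(α + n/2, β + Σ(xᵢ−μ)²/2).
Σ(xᵢ−μ)² = (2.12)² + (-0.57)² + (-0.29)² + (1.88)² + (0.66)² = 8.8734.
Posterior: Inv-Gamma(7.10 + 5/2, 14.96 + 8.8734/2) = Inv-Gamma(9.60, 19.39670).
Mode = β/(α+1) = 19.39670/10.60 = 1.8299.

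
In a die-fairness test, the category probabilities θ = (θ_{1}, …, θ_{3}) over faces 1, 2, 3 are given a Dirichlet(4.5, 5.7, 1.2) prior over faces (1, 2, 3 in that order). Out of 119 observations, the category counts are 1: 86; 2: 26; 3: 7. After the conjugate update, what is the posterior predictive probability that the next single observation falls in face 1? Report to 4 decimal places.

0.6940

The Dirichlet prior is conjugate to the Multinomial likelihood: each posterior αⱼ = prior αⱼ + observed count nⱼ.
Posterior concentration: (90.5, 31.7, 8.2), total = 130.4.
P(next = 1 | data) = α_{1}/Σα = 0.6940.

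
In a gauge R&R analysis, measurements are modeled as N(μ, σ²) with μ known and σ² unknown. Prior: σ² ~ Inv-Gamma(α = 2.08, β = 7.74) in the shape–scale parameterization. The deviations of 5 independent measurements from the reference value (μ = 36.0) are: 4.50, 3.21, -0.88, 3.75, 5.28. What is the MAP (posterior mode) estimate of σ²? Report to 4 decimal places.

7.9525

With known mean μ and an Inverse-Gamma(α, β) prior on σ², the Normal likelihood is conjugate: posterior is Inv-Gamma(α + n/2, β + Σ(xᵢ−μ)²/2).
Σ(xᵢ−μ)² = (4.50)² + (3.21)² + (-0.88)² + (3.75)² + (5.28)² = 73.2694.
Posterior: Inv-Gamma(2.08 + 5/2, 7.74 + 73.2694/2) = Inv-Gamma(4.58, 44.37470).
Mode = β/(α+1) = 44.37470/5.58 = 7.9525.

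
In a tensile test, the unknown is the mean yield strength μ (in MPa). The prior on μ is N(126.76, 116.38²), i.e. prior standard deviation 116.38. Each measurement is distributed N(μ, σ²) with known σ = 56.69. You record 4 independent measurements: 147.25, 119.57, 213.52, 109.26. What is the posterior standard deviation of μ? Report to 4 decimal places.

For Normal data with known variance σ², a Normal(μ₀, σ₀²) prior on μ is conjugate. Posterior precision = 1/σ₀² + n/σ²; posterior mean is the precision-weighted average of μ₀ and x̄.
σ₀² = 116.38² = 13544.3044, σ² = 56.69² = 3213.7561; σ² + n·σ₀² = 3213.7561 + 4·13544.3044 = 57390.9737.
Posterior precision = 1/σ₀² + n/σ² = 1/13544.3044 + 4/3213.7561 = (σ² + n·σ₀²)/(σ₀²σ²) = 57390.9737/(13544.3044·3213.7561); posterior variance σₙ² = σ₀²σ²/(σ² + n·σ₀²) = 13544.3044·3213.7561/57390.9737 = 758.448377.
Posterior SD = √σₙ² = √(13544.3044·3213.7561/57390.9737) = 27.5399.

27.5399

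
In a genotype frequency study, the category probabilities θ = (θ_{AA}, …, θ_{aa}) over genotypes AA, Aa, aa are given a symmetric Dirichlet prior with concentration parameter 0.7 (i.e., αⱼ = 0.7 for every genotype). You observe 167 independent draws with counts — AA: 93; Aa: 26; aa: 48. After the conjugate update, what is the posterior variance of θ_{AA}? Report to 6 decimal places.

0.001453

The Dirichlet prior is conjugate to the Multinomial likelihood: each posterior αⱼ = prior αⱼ + observed count nⱼ.
Posterior concentration: (93.7, 26.7, 48.7), total = 169.1.
Var[θ_j] = α_j(Σα−α_j)/((Σα)²(Σα+1)) = 93.7·75.4/(169.1²·170.1) = 0.001453.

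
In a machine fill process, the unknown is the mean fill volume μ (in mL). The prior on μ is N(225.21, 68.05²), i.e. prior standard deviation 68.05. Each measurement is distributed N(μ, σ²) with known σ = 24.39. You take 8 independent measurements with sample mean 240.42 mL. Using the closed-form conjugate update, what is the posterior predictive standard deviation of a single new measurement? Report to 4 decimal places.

25.8468

For Normal data with known variance σ², a Normal(μ₀, σ₀²) prior on μ is conjugate. Posterior precision = 1/σ₀² + n/σ²; posterior mean is the precision-weighted average of μ₀ and x̄.
σ₀² = 68.05² = 4630.8025, σ² = 24.39² = 594.8721; σ² + n·σ₀² = 594.8721 + 8·4630.8025 = 37641.2921.
Posterior precision = 1/σ₀² + n/σ² = 1/4630.8025 + 8/594.8721 = (σ² + n·σ₀²)/(σ₀²σ²) = 37641.2921/(4630.8025·594.8721); posterior variance σₙ² = σ₀²σ²/(σ² + n·σ₀²) = 4630.8025·594.8721/37641.2921 = 73.183864.
Predictive variance for one new observation = σₙ² + σ² = 4630.8025·594.8721/37641.2921 + 594.8721 = σ²·(σ₀² + 37641.2921)/37641.2921 = 594.8721·42272.0946/37641.2921 = 668.055964; SD = √(594.8721·42272.0946/37641.2921) = 25.8468.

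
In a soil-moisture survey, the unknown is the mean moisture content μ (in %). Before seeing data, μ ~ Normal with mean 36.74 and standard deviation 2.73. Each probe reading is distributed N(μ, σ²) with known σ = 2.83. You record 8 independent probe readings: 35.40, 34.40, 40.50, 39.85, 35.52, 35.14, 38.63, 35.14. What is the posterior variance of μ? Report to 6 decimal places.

For Normal data with known variance σ², a Normal(μ₀, σ₀²) prior on μ is conjugate. Posterior precision = 1/σ₀² + n/σ²; posterior mean is the precision-weighted average of μ₀ and x̄.
σ₀² = 2.73² = 7.4529, σ² = 2.83² = 8.0089; σ² + n·σ₀² = 8.0089 + 8·7.4529 = 67.6321.
Posterior precision = 1/σ₀² + n/σ² = 1/7.4529 + 8/8.0089 = (σ² + n·σ₀²)/(σ₀²σ²) = 67.6321/(7.4529·8.0089); posterior variance σₙ² = σ₀²σ²/(σ² + n·σ₀²) = 7.4529·8.0089/67.6321 = 0.882562.

0.882562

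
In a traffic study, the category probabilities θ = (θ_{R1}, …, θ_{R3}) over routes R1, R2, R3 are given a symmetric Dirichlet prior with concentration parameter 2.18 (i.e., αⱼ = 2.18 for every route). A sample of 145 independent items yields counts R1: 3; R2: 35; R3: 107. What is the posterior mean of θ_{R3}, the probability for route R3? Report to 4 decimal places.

The Dirichlet prior is conjugate to the Multinomial likelihood: each posterior αⱼ = prior αⱼ + observed count nⱼ.
Posterior concentration: (5.18, 37.18, 109.18), total = 151.54.
E[θ_{R3}|data] = α_{R3}/Σα = 109.18/151.54 = 0.7205.

0.7205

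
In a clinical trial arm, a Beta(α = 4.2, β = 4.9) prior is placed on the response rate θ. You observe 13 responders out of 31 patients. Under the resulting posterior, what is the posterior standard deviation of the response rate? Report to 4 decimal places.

The Beta prior is conjugate to a Binomial/Bernoulli likelihood; the update adds successes to α and failures to β.
Posterior: Beta(α+k, β+n−k) = Beta(4.2+13, 4.9+18) = Beta(17.2, 22.9).
Var = αβ/((α+β)²(α+β+1)) = 17.2·22.9/(40.1²·41.1) = 0.00595982; SD = √0.00595982 = 0.0772.

0.0772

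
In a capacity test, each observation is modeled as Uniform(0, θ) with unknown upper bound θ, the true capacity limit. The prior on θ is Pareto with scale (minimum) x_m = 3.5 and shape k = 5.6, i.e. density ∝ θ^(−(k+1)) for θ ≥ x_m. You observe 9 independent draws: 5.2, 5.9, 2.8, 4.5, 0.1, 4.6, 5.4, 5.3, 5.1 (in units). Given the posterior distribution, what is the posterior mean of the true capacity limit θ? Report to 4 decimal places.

A Pareto(scale x_m, shape k) prior on the upper bound θ of Uniform(0, θ) is conjugate: posterior is Pareto(max(x_m, max xᵢ), k + n).
Sample maximum = 5.9; prior scale x_m = 3.5 → posterior scale = max = 5.9.
Posterior shape = 5.6 + 9 = 14.6.
E[θ|data] = k·x_m/(k−1) = 14.6·5.9/13.6 = 6.3338.

6.3338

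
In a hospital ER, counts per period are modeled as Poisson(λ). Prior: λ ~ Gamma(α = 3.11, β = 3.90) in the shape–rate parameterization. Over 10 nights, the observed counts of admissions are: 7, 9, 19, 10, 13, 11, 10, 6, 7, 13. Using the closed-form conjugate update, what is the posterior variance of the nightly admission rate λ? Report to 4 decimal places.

With a Gamma(shape α, rate β) prior, the Poisson likelihood is conjugate: the posterior is Gamma(α + ΣXᵢ, β + n).
Sum of counts S = 105 over n = 10 nights.
Posterior: Gamma(α+S, β+n) = Gamma(3.11+105, 3.90+10) = Gamma(108.11, 13.90).
Var = α/β² = 108.11/13.90² = 0.5595.

0.5595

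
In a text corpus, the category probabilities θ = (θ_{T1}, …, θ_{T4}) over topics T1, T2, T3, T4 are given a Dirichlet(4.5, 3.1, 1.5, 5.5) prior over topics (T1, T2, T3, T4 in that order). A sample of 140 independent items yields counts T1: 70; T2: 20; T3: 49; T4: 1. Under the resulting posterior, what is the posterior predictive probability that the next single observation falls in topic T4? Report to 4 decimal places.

The Dirichlet prior is conjugate to the Multinomial likelihood: each posterior αⱼ = prior αⱼ + observed count nⱼ.
Posterior concentration: (74.5, 23.1, 50.5, 6.5), total = 154.6.
P(next = T4 | data) = α_{T4}/Σα = 0.0420.

0.0420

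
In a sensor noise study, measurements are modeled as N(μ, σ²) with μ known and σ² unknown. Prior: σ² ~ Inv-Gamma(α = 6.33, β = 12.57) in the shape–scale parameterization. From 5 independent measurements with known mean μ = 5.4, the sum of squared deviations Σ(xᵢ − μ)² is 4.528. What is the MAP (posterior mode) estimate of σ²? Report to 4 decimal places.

With known mean μ and an Inverse-Gamma(α, β) prior on σ², the Normal likelihood is conjugate: posterior is Inv-Gamma(α + n/2, β + Σ(xᵢ−μ)²/2).
Posterior: Inv-Gamma(6.33 + 5/2, 12.57 + 4.528/2) = Inv-Gamma(8.83, 14.8340).
Mode = β/(α+1) = 14.8340/9.83 = 1.5091.

1.5091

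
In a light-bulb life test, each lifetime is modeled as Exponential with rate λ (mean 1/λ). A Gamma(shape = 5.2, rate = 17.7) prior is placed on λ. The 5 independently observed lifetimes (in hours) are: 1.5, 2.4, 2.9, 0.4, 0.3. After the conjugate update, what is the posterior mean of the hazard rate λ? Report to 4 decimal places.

0.4048

With a Gamma(shape α, rate β) prior on the exponential rate λ, the posterior after n observations with total T = Σxᵢ is Gamma(α+n, β+T).
Sum of observations T = 7.5 hours; n = 5.
Posterior: Gamma(5.2+5, 17.7+7.5) = Gamma(10.2, 25.2).
Posterior mean of λ = α/β = 10.2/25.2 = 0.4048.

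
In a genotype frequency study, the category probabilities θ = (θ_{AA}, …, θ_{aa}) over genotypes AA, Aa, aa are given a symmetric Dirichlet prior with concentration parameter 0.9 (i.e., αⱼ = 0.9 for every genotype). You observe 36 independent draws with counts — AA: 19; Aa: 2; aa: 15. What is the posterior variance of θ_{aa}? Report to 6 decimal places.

0.006097

The Dirichlet prior is conjugate to the Multinomial likelihood: each posterior αⱼ = prior αⱼ + observed count nⱼ.
Posterior concentration: (19.9, 2.9, 15.9), total = 38.7.
Var[θ_j] = α_j(Σα−α_j)/((Σα)²(Σα+1)) = 15.9·22.8/(38.7²·39.7) = 0.006097.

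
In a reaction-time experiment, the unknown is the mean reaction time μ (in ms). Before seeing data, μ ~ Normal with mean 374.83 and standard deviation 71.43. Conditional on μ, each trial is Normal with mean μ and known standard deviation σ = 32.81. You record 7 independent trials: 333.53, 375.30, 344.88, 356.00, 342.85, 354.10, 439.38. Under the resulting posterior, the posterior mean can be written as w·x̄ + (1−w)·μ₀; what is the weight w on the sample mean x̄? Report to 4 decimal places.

For Normal data with known variance σ², a Normal(μ₀, σ₀²) prior on μ is conjugate. Posterior precision = 1/σ₀² + n/σ²; posterior mean is the precision-weighted average of μ₀ and x̄.
σ₀² = 71.43² = 5102.2449, σ² = 32.81² = 1076.4961. Prior precision 1/σ₀² = 1/5102.2449; data precision n/σ² = 7/1076.4961.
w = (n/σ²)/(1/σ₀² + n/σ²) = n·σ₀²/(σ² + n·σ₀²) = 7·5102.2449/(1076.4961 + 7·5102.2449) = 35715.7143/36792.2104 = 0.9707.

0.9707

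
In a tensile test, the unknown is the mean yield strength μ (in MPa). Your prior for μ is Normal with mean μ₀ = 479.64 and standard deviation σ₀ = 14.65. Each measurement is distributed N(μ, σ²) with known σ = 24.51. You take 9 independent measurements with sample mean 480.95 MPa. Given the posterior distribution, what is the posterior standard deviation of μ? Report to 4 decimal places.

7.1354

For Normal data with known variance σ², a Normal(μ₀, σ₀²) prior on μ is conjugate. Posterior precision = 1/σ₀² + n/σ²; posterior mean is the precision-weighted average of μ₀ and x̄.
σ₀² = 14.65² = 214.6225, σ² = 24.51² = 600.7401; σ² + n·σ₀² = 600.7401 + 9·214.6225 = 2532.3426.
Posterior precision = 1/σ₀² + n/σ² = 1/214.6225 + 9/600.7401 = (σ² + n·σ₀²)/(σ₀²σ²) = 2532.3426/(214.6225·600.7401); posterior variance σₙ² = σ₀²σ²/(σ² + n·σ₀²) = 214.6225·600.7401/2532.3426 = 50.914257.
Posterior SD = √σₙ² = √(214.6225·600.7401/2532.3426) = 7.1354.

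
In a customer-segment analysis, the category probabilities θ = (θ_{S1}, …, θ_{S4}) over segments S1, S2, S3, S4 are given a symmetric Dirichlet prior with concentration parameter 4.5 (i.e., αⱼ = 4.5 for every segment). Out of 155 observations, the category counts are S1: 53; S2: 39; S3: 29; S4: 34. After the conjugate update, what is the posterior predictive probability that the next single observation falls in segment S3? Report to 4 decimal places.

0.1936

The Dirichlet prior is conjugate to the Multinomial likelihood: each posterior αⱼ = prior αⱼ + observed count nⱼ.
Posterior concentration: (57.5, 43.5, 33.5, 38.5), total = 173.0.
P(next = S3 | data) = α_{S3}/Σα = 0.1936.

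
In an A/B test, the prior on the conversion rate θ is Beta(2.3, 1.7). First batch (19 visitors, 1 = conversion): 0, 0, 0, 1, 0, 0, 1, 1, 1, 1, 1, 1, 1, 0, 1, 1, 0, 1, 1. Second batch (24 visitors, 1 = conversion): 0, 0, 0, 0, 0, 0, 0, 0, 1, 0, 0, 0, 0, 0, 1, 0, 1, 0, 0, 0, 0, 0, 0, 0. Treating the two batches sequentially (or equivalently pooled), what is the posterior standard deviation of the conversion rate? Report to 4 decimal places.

The Beta prior is conjugate to a Binomial/Bernoulli likelihood; the update adds successes to α and failures to β.
After batch 1: Beta(2.3+12, 1.7+7) = Beta(14.3, 8.7).
After batch 2: Beta(14.3+3, 8.7+21) = Beta(17.3, 29.7).
Var = αβ/((α+β)²(α+β+1)) = 17.3·29.7/(47.0²·48.0) = 0.00484580; SD = √0.00484580 = 0.0696.

0.0696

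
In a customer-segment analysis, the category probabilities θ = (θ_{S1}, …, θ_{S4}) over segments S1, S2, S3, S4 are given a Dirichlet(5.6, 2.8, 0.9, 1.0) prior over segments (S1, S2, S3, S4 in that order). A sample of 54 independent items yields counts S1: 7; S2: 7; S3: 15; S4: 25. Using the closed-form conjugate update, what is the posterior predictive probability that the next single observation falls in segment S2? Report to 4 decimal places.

0.1524

The Dirichlet prior is conjugate to the Multinomial likelihood: each posterior αⱼ = prior αⱼ + observed count nⱼ.
Posterior concentration: (12.6, 9.8, 15.9, 26.0), total = 64.3.
P(next = S2 | data) = α_{S2}/Σα = 0.1524.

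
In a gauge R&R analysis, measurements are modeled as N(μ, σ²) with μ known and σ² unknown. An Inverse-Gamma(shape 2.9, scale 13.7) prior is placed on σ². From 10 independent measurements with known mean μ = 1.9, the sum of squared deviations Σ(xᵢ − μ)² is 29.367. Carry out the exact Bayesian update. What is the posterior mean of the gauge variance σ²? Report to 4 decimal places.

With known mean μ and an Inverse-Gamma(α, β) prior on σ², the Normal likelihood is conjugate: posterior is Inv-Gamma(α + n/2, β + Σ(xᵢ−μ)²/2).
Posterior: Inv-Gamma(2.9 + 10/2, 13.7 + 29.367/2) = Inv-Gamma(7.90, 28.3835).
E[σ²|data] = β/(α−1) = 28.3835/6.90 = 4.1136.

4.1136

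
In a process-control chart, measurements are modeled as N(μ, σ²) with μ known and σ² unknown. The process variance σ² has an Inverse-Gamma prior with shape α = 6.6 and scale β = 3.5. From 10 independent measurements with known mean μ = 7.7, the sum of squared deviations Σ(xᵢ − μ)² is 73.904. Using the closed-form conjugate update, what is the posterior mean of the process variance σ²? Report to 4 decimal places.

With known mean μ and an Inverse-Gamma(α, β) prior on σ², the Normal likelihood is conjugate: posterior is Inv-Gamma(α + n/2, β + Σ(xᵢ−μ)²/2).
Posterior: Inv-Gamma(6.6 + 10/2, 3.5 + 73.904/2) = Inv-Gamma(11.60, 40.4520).
E[σ²|data] = β/(α−1) = 40.4520/10.60 = 3.8162.

3.8162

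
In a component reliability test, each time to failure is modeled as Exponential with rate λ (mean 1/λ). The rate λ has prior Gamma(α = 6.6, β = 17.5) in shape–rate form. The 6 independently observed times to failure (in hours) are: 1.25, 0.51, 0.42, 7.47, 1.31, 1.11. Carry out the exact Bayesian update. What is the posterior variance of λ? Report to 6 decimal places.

0.014410

With a Gamma(shape α, rate β) prior on the exponential rate λ, the posterior after n observations with total T = Σxᵢ is Gamma(α+n, β+T).
Sum of observations T = 12.07 hours; n = 6.
Posterior: Gamma(6.6+6, 17.5+12.07) = Gamma(12.6, 29.57).
Var = α/β² = 0.014410.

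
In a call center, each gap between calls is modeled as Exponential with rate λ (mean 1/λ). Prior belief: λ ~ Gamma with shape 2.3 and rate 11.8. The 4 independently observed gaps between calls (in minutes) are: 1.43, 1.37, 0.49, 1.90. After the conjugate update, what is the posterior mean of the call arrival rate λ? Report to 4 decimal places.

With a Gamma(shape α, rate β) prior on the exponential rate λ, the posterior after n observations with total T = Σxᵢ is Gamma(α+n, β+T).
Sum of observations T = 5.19 minutes; n = 4.
Posterior: Gamma(2.3+4, 11.8+5.19) = Gamma(6.3, 16.99).
Posterior mean of λ = α/β = 6.3/16.99 = 0.3708.

0.3708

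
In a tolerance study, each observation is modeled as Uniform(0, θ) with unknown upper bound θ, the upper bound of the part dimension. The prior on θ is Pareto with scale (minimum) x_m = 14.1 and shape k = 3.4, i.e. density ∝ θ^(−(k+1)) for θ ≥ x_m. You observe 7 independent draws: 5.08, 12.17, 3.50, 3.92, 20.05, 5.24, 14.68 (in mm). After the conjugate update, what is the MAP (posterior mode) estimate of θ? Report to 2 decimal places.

20.05

A Pareto(scale x_m, shape k) prior on the upper bound θ of Uniform(0, θ) is conjugate: posterior is Pareto(max(x_m, max xᵢ), k + n).
Sample maximum = 20.05; prior scale x_m = 14.1 → posterior scale = max = 20.05.
Posterior shape = 3.4 + 7 = 10.4.
The Pareto density is decreasing on [x_m, ∞), so the mode is x_m = 20.05.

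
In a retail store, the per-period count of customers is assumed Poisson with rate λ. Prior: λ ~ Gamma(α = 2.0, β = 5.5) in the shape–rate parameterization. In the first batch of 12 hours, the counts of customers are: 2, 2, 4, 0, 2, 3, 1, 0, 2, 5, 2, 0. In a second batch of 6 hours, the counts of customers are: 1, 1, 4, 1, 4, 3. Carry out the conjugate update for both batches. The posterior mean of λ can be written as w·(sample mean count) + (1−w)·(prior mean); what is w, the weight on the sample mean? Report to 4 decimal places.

0.7660

With a Gamma(shape α, rate β) prior, the Poisson likelihood is conjugate: the posterior is Gamma(α + ΣXᵢ, β + n).
Total number of hours: n = 12 + 6 = 18.
Posterior mean = (α₀+S)/(β₀+n) = [n/(β₀+n)]·(S/n) + [β₀/(β₀+n)]·(α₀/β₀), so only n and β₀ enter the weight.
Weight on data w = n/(β₀+n) = 18/(5.5+18) = 18/23.5 = 0.7660.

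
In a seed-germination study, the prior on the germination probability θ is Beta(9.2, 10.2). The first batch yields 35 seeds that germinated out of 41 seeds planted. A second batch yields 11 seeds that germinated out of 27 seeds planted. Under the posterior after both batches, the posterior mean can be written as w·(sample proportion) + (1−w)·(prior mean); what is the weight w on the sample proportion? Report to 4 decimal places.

0.7780

The Beta prior is conjugate to a Binomial/Bernoulli likelihood; the update adds successes to α and failures to β.
Total number of seeds planted: n = 41 + 27 = 68.
Posterior mean = (α₀+k)/(α₀+β₀+n) = [n/(α₀+β₀+n)]·(k/n) + [(α₀+β₀)/(α₀+β₀+n)]·α₀/(α₀+β₀), so only n and the prior enter the weight.
The weight on the data is w = n/(α₀+β₀+n) = 68/(9.2+10.2+68) = 68/87.4 = 0.7780.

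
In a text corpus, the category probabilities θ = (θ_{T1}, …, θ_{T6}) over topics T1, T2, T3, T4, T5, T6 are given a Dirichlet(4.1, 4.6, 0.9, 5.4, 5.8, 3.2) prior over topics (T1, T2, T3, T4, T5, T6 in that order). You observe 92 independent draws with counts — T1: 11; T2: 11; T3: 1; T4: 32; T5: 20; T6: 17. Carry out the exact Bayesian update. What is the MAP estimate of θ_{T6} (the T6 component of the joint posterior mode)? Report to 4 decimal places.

The Dirichlet prior is conjugate to the Multinomial likelihood: each posterior αⱼ = prior αⱼ + observed count nⱼ.
Posterior concentration: (15.1, 15.6, 1.9, 37.4, 25.8, 20.2), total = 116.0.
Joint mode component: (α_{T6}−1)/(Σα−K) = 19.2/110.0 = 0.1745.

0.1745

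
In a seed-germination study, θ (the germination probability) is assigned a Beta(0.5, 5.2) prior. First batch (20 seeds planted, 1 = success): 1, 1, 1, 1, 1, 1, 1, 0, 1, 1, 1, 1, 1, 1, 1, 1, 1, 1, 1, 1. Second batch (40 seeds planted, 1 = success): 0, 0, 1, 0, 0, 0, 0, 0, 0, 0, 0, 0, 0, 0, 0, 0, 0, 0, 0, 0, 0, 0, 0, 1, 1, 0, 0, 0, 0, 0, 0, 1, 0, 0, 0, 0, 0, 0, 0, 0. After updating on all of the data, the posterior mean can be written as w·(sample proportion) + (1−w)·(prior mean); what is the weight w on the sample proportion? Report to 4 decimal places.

The Beta prior is conjugate to a Binomial/Bernoulli likelihood; the update adds successes to α and failures to β.
Total number of seeds planted: n = 20 + 40 = 60.
Posterior mean = (α₀+k)/(α₀+β₀+n) = [n/(α₀+β₀+n)]·(k/n) + [(α₀+β₀)/(α₀+β₀+n)]·α₀/(α₀+β₀), so only n and the prior enter the weight.
The weight on the data is w = n/(α₀+β₀+n) = 60/(0.5+5.2+60) = 60/65.7 = 0.9132.

0.9132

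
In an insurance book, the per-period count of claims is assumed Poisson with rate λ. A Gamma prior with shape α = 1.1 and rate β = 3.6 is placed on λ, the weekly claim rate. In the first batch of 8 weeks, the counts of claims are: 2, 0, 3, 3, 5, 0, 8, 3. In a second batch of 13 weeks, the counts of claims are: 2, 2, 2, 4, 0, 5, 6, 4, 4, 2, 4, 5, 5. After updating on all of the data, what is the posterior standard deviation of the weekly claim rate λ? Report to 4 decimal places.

0.3403

With a Gamma(shape α, rate β) prior, the Poisson likelihood is conjugate: the posterior is Gamma(α + ΣXᵢ, β + n).
Batch 1: sum of counts S = 24 over n = 8 weeks.
After batch 1: Gamma(α+S, β+n) = Gamma(1.1+24, 3.6+8) = Gamma(25.1, 11.6).
Batch 2: sum of counts S = 45 over n = 13 weeks.
After batch 2: Gamma(α+S, β+n) = Gamma(25.1+45, 11.6+13) = Gamma(70.1, 24.6).
SD = √α/β = √70.1/24.6 = 0.3403.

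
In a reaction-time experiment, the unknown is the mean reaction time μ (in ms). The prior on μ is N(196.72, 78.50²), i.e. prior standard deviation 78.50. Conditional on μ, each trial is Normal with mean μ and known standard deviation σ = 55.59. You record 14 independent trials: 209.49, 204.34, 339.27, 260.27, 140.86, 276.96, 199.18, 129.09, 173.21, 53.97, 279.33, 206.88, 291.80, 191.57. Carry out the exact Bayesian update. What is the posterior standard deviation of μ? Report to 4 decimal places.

For Normal data with known variance σ², a Normal(μ₀, σ₀²) prior on μ is conjugate. Posterior precision = 1/σ₀² + n/σ²; posterior mean is the precision-weighted average of μ₀ and x̄.
σ₀² = 78.50² = 6162.25, σ² = 55.59² = 3090.2481; σ² + n·σ₀² = 3090.2481 + 14·6162.25 = 89361.7481.
Posterior precision = 1/σ₀² + n/σ² = 1/6162.25 + 14/3090.2481 = (σ² + n·σ₀²)/(σ₀²σ²) = 89361.7481/(6162.25·3090.2481); posterior variance σₙ² = σ₀²σ²/(σ² + n·σ₀²) = 6162.25·3090.2481/89361.7481 = 213.098801.
Posterior SD = √σₙ² = √(6162.25·3090.2481/89361.7481) = 14.5979.

14.5979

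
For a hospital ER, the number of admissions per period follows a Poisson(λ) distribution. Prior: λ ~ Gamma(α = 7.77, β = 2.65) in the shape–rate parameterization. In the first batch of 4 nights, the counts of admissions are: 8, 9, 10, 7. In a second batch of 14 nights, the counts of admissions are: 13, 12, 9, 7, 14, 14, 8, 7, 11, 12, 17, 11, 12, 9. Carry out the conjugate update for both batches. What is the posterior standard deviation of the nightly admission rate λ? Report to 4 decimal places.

0.6810

With a Gamma(shape α, rate β) prior, the Poisson likelihood is conjugate: the posterior is Gamma(α + ΣXᵢ, β + n).
Batch 1: sum of counts S = 34 over n = 4 nights.
After batch 1: Gamma(α+S, β+n) = Gamma(7.77+34, 2.65+4) = Gamma(41.77, 6.65).
Batch 2: sum of counts S = 156 over n = 14 nights.
After batch 2: Gamma(α+S, β+n) = Gamma(41.77+156, 6.65+14) = Gamma(197.77, 20.65).
SD = √α/β = √197.77/20.65 = 0.6810.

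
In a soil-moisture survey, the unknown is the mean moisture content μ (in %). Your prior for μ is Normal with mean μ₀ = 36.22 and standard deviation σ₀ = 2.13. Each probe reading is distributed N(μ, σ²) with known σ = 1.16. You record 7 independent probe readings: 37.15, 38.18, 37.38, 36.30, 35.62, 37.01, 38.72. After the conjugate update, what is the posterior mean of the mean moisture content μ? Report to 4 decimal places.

37.1547

For Normal data with known variance σ², a Normal(μ₀, σ₀²) prior on μ is conjugate. Posterior precision = 1/σ₀² + n/σ²; posterior mean is the precision-weighted average of μ₀ and x̄.
Σxᵢ = 37.15 + 38.18 + 37.38 + 36.30 + 35.62 + 37.01 + 38.72 = 260.36, so n·x̄ = 260.36.
σ₀² = 2.13² = 4.5369, σ² = 1.16² = 1.3456; σ² + n·σ₀² = 1.3456 + 7·4.5369 = 33.1039.
Posterior mean = (μ₀/σ₀² + n·x̄/σ²)/(1/σ₀² + n/σ²) = (σ²·μ₀ + σ₀²·n·x̄)/(σ² + n·σ₀²) = (1.3456·36.22 + 4.5369·260.36)/33.1039 = 1229.964916/33.1039 = 37.1547.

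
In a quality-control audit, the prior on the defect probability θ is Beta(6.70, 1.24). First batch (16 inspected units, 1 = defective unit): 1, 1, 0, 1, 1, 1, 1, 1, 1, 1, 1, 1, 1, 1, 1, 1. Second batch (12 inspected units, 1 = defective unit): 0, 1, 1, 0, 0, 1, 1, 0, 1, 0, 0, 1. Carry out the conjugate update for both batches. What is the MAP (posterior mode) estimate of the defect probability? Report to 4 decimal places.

The Beta prior is conjugate to a Binomial/Bernoulli likelihood; the update adds successes to α and failures to β.
After batch 1: Beta(6.70+15, 1.24+1) = Beta(21.70, 2.24).
After batch 2: Beta(21.70+6, 2.24+6) = Beta(27.70, 8.24).
Mode of Beta(a,b) for a,b>1 is (a−1)/(a+b−2) = 26.70/33.94 = 0.7867.

0.7867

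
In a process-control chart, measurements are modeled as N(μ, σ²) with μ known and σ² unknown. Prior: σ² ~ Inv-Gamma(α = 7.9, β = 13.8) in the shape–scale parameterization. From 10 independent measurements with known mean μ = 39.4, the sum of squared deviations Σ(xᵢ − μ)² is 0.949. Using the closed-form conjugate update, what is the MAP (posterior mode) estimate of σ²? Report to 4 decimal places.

1.0269

With known mean μ and an Inverse-Gamma(α, β) prior on σ², the Normal likelihood is conjugate: posterior is Inv-Gamma(α + n/2, β + Σ(xᵢ−μ)²/2).
Posterior: Inv-Gamma(7.9 + 10/2, 13.8 + 0.949/2) = Inv-Gamma(12.90, 14.2745).
Mode = β/(α+1) = 14.2745/13.90 = 1.0269.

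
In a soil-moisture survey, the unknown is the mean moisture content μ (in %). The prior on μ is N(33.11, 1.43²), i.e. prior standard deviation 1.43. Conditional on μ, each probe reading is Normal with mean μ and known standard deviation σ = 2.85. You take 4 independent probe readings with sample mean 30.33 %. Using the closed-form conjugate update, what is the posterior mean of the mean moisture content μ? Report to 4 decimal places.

For Normal data with known variance σ², a Normal(μ₀, σ₀²) prior on μ is conjugate. Posterior precision = 1/σ₀² + n/σ²; posterior mean is the precision-weighted average of μ₀ and x̄.
n·x̄ = 4·30.33 = 121.32.
σ₀² = 1.43² = 2.0449, σ² = 2.85² = 8.1225; σ² + n·σ₀² = 8.1225 + 4·2.0449 = 16.3021.
Posterior mean = (μ₀/σ₀² + n·x̄/σ²)/(1/σ₀² + n/σ²) = (σ²·μ₀ + σ₀²·n·x̄)/(σ² + n·σ₀²) = (8.1225·33.11 + 2.0449·121.32)/16.3021 = 517.023243/16.3021 = 31.7151.

31.7151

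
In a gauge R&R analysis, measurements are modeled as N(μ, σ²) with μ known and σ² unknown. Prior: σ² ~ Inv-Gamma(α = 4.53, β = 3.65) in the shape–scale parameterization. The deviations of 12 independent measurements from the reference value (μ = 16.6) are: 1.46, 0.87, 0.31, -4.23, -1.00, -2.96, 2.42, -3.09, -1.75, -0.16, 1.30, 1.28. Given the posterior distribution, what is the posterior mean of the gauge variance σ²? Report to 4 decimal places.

With known mean μ and an Inverse-Gamma(α, β) prior on σ², the Normal likelihood is conjugate: posterior is Inv-Gamma(α + n/2, β + Σ(xᵢ−μ)²/2).
Σ(xᵢ−μ)² = (1.46)² + (0.87)² + (0.31)² + (-4.23)² + (-1.00)² + (-2.96)² + (2.42)² + (-3.09)² + (-1.75)² + (-0.16)² + (1.30)² + (1.28)² = 52.4601.
Posterior: Inv-Gamma(4.53 + 12/2, 3.65 + 52.4601/2) = Inv-Gamma(10.53, 29.88005).
E[σ²|data] = β/(α−1) = 29.88005/9.53 = 3.1354.

3.1354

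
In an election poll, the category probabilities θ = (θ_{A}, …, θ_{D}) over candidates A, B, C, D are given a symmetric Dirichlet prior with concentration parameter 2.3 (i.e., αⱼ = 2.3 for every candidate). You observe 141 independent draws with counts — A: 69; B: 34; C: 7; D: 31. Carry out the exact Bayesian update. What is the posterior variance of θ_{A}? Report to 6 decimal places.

0.001649

The Dirichlet prior is conjugate to the Multinomial likelihood: each posterior αⱼ = prior αⱼ + observed count nⱼ.
Posterior concentration: (71.3, 36.3, 9.3, 33.3), total = 150.2.
Var[θ_j] = α_j(Σα−α_j)/((Σα)²(Σα+1)) = 71.3·78.9/(150.2²·151.2) = 0.001649.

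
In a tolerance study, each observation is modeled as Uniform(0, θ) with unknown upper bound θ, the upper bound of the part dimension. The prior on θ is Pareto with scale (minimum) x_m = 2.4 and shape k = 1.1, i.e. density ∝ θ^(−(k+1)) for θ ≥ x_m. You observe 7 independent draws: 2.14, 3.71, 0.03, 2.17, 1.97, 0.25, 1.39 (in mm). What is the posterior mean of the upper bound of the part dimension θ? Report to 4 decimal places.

A Pareto(scale x_m, shape k) prior on the upper bound θ of Uniform(0, θ) is conjugate: posterior is Pareto(max(x_m, max xᵢ), k + n).
Sample maximum = 3.71; prior scale x_m = 2.4 → posterior scale = max = 3.71.
Posterior shape = 1.1 + 7 = 8.1.
E[θ|data] = k·x_m/(k−1) = 8.1·3.71/7.1 = 4.2325.

4.2325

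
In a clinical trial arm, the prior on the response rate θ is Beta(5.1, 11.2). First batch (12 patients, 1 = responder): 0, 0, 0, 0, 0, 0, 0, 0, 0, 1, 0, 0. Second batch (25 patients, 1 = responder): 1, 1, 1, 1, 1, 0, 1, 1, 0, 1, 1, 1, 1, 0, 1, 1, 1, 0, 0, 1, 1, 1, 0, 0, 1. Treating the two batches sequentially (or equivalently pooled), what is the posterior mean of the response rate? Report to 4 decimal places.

0.4522

The Beta prior is conjugate to a Binomial/Bernoulli likelihood; the update adds successes to α and failures to β.
After batch 1: Beta(5.1+1, 11.2+11) = Beta(6.1, 22.2).
After batch 2: Beta(6.1+18, 22.2+7) = Beta(24.1, 29.2).
Posterior mean = α/(α+β) = 24.1/53.3 = 0.4522.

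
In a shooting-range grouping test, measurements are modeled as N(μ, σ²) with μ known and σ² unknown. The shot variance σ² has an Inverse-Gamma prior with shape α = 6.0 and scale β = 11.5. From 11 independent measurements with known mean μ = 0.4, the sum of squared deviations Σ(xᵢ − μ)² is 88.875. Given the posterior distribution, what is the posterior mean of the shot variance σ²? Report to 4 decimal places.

5.3274

With known mean μ and an Inverse-Gamma(α, β) prior on σ², the Normal likelihood is conjugate: posterior is Inv-Gamma(α + n/2, β + Σ(xᵢ−μ)²/2).
Posterior: Inv-Gamma(6.0 + 11/2, 11.5 + 88.875/2) = Inv-Gamma(11.50, 55.9375).
E[σ²|data] = β/(α−1) = 55.9375/10.50 = 5.3274.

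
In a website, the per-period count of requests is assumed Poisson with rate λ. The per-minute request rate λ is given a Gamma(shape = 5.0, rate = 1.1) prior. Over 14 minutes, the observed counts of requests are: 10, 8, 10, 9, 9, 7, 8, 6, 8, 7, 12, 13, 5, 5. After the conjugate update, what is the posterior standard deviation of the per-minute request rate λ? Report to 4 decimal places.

With a Gamma(shape α, rate β) prior, the Poisson likelihood is conjugate: the posterior is Gamma(α + ΣXᵢ, β + n).
Sum of counts S = 117 over n = 14 minutes.
Posterior: Gamma(α+S, β+n) = Gamma(5.0+117, 1.1+14) = Gamma(122.0, 15.1).
SD = √α/β = √122.0/15.1 = 0.7315.

0.7315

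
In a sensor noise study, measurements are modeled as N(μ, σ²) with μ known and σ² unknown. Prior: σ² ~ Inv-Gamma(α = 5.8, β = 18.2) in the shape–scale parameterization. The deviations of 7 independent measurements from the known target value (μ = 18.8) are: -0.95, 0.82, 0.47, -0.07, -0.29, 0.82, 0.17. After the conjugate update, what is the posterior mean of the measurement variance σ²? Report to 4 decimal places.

With known mean μ and an Inverse-Gamma(α, β) prior on σ², the Normal likelihood is conjugate: posterior is Inv-Gamma(α + n/2, β + Σ(xᵢ−μ)²/2).
Σ(xᵢ−μ)² = (-0.95)² + (0.82)² + (0.47)² + (-0.07)² + (-0.29)² + (0.82)² + (0.17)² = 2.5861.
Posterior: Inv-Gamma(5.8 + 7/2, 18.2 + 2.5861/2) = Inv-Gamma(9.30, 19.49305).
E[σ²|data] = β/(α−1) = 19.49305/8.30 = 2.3486.

2.3486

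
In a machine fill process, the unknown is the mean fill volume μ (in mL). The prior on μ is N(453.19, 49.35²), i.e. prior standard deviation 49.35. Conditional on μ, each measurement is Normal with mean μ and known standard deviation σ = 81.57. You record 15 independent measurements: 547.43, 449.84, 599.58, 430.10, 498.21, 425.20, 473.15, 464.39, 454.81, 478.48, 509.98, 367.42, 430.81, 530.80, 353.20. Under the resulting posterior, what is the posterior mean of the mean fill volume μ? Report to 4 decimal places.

465.3460

For Normal data with known variance σ², a Normal(μ₀, σ₀²) prior on μ is conjugate. Posterior precision = 1/σ₀² + n/σ²; posterior mean is the precision-weighted average of μ₀ and x̄.
Σxᵢ = 547.43 + 449.84 + 599.58 + 430.10 + 498.21 + 425.20 + 473.15 + 464.39 + 454.81 + 478.48 + 509.98 + 367.42 + 430.81 + 530.80 + 353.20 = 7013.4, so n·x̄ = 7013.4.
σ₀² = 49.35² = 2435.4225, σ² = 81.57² = 6653.6649; σ² + n·σ₀² = 6653.6649 + 15·2435.4225 = 43185.0024.
Posterior mean = (μ₀/σ₀² + n·x̄/σ²)/(1/σ₀² + n/σ²) = (σ²·μ₀ + σ₀²·n·x̄)/(σ² + n·σ₀²) = (6653.6649·453.19 + 2435.4225·7013.4)/43185.0024 = 20095966.557531/43185.0024 = 465.3460.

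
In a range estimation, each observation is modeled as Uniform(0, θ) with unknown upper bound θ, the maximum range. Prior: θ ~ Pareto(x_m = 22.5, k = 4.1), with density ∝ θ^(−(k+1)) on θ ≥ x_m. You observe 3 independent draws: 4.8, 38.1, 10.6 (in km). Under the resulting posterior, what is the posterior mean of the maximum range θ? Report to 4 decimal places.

A Pareto(scale x_m, shape k) prior on the upper bound θ of Uniform(0, θ) is conjugate: posterior is Pareto(max(x_m, max xᵢ), k + n).
Sample maximum = 38.1; prior scale x_m = 22.5 → posterior scale = max = 38.1.
Posterior shape = 4.1 + 3 = 7.1.
E[θ|data] = k·x_m/(k−1) = 7.1·38.1/6.1 = 44.3459.

44.3459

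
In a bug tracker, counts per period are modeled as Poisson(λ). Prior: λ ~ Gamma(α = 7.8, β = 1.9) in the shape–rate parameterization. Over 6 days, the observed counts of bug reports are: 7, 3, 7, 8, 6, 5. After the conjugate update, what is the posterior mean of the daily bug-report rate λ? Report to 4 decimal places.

5.5443

With a Gamma(shape α, rate β) prior, the Poisson likelihood is conjugate: the posterior is Gamma(α + ΣXᵢ, β + n).
Sum of counts S = 36 over n = 6 days.
Posterior: Gamma(α+S, β+n) = Gamma(7.8+36, 1.9+6) = Gamma(43.8, 7.9).
Posterior mean = α/β = 43.8/7.9 = 5.5443.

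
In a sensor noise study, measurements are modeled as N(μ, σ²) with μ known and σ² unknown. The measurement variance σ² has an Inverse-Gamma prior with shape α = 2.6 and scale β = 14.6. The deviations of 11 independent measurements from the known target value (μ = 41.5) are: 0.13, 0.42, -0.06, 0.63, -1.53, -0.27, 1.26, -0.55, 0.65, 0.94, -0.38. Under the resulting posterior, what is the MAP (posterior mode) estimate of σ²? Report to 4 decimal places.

1.9532

With known mean μ and an Inverse-Gamma(α, β) prior on σ², the Normal likelihood is conjugate: posterior is Inv-Gamma(α + n/2, β + Σ(xᵢ−μ)²/2).
Σ(xᵢ−μ)² = (0.13)² + (0.42)² + (-0.06)² + (0.63)² + (-1.53)² + (-0.27)² + (1.26)² + (-0.55)² + (0.65)² + (0.94)² + (-0.38)² = 6.3482.
Posterior: Inv-Gamma(2.6 + 11/2, 14.6 + 6.3482/2) = Inv-Gamma(8.10, 17.77410).
Mode = β/(α+1) = 17.77410/9.10 = 1.9532.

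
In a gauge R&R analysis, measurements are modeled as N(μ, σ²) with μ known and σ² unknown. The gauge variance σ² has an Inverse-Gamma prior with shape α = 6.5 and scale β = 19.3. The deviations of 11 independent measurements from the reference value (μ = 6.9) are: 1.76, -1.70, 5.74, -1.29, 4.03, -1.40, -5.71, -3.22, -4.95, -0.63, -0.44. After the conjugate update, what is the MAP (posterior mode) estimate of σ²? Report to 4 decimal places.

6.3641

With known mean μ and an Inverse-Gamma(α, β) prior on σ², the Normal likelihood is conjugate: posterior is Inv-Gamma(α + n/2, β + Σ(xᵢ−μ)²/2).
Σ(xᵢ−μ)² = (1.76)² + (-1.70)² + (5.74)² + (-1.29)² + (4.03)² + (-1.40)² + (-5.71)² + (-3.22)² + (-4.95)² + (-0.63)² + (-0.44)² = 126.8657.
Posterior: Inv-Gamma(6.5 + 11/2, 19.3 + 126.8657/2) = Inv-Gamma(12.00, 82.73285).
Mode = β/(α+1) = 82.73285/13.00 = 6.3641.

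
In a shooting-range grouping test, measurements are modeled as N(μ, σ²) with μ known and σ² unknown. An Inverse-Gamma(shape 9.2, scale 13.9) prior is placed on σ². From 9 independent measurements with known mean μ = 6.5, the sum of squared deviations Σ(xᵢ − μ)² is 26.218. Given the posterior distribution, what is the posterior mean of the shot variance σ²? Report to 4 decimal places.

With known mean μ and an Inverse-Gamma(α, β) prior on σ², the Normal likelihood is conjugate: posterior is Inv-Gamma(α + n/2, β + Σ(xᵢ−μ)²/2).
Posterior: Inv-Gamma(9.2 + 9/2, 13.9 + 26.218/2) = Inv-Gamma(13.70, 27.0090).
E[σ²|data] = β/(α−1) = 27.0090/12.70 = 2.1267.

2.1267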